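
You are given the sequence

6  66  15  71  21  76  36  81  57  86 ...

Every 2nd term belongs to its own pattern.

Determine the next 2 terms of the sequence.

93, 91

Odd-indexed and even-indexed terms follow separate rules.
Track A: 6, 15, 21, 36, 57 — each term equals the sum of the previous two.
Track B: 66, 71, 76, 81, 86 — adding 5 each time.
The 11th slot belongs to track A; its 6th term is 93.
The 12th slot belongs to track B; its 6th term is 91.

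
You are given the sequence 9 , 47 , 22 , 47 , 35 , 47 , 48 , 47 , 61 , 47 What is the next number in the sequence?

74

Split by position mod 2 into 2 tracks.
Stream A: 9, 22, 35, 48, 61. Arithmetic with common difference +13.
Stream B: 47, 47, 47, 47, 47. Always 47.
Position 11 falls in stream A as its term 6, giving 74.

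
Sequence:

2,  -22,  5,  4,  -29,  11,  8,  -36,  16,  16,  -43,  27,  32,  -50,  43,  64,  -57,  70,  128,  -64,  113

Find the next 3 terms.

256, -71, 183

Split by position mod 3 into 3 tracks.
Track A: 2, 4, 8, 16, 32, 64, 128 (geometric, ×2 each step).
Track B: -22, -29, -36, -43, -50, -57, -64 (subtracting 7 each time).
Track C: 5, 11, 16, 27, 43, 70, 113 (a Fibonacci-like recurrence a_n = a_{n-1} + a_{n-2}).
Position 22 → track A, term 8 = 256.
Position 23 falls in track B as its term 8, giving -71.
Position 24 → track C, term 8 = 183.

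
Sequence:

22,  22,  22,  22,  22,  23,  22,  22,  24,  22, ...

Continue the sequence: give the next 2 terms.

Reading positions in blocks of 3 reveals the pattern AAB — 2 tracks woven together.
Track A: 22, 22, 22, 22, 22, 22, 22 (always 22).
Track B: 22, 23, 24 (arithmetic with common difference +1).
Position 11 → track A, term 8 = 22.
Position 12 falls in track B as its term 4, giving 25.

22, 25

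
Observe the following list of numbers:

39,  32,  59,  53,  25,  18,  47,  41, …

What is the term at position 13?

Reading positions in blocks of 4 reveals the pattern AABB — 2 tracks woven together.
Track A = 39, 32, 25, 18: subtracting 7 each time.
Track B = 59, 53, 47, 41: arithmetic, step −6.
Position 13 → track A, term 7 = -3.

-3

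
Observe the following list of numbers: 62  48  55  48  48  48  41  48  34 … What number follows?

48

The terms cycle through 2 interleaved subsequences.
Subsequence A: 62, 55, 48, 41, 34 (arithmetic with common difference −7).
Subsequence B: 48, 48, 48, 48 (constant 48).
Position 10 falls in subsequence B as its term 5, giving 48.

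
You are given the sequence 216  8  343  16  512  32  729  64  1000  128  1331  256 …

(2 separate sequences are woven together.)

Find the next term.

1728

Taking every 2nd term gives 2 separate tracks.
Track A is 216, 343, 512, 729, 1000, 1331, which is perfect cubes starting at 6³.
Track B is 8, 16, 32, 64, 128, 256, which is powers 2^3, 2^4, 2^5, ….
Position 13 falls in track A as its term 7, giving 1728.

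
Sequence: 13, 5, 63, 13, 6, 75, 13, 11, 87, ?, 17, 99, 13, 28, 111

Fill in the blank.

13

Taking every 3rd term gives 3 separate tracks.
Stream A: 13, 13, 13, ?, 13. The constant sequence 13.
Stream B: 5, 6, 11, 17, 28. Each term equals the sum of the previous two.
Stream C: 63, 75, 87, 99, 111. Adding 12 each time.
So the missing entry in stream A is 13.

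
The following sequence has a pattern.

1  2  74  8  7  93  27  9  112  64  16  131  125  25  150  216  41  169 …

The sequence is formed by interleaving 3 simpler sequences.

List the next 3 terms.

343, 66, 188

The terms cycle through 3 interleaved subsequences.
Track A is 1, 8, 27, 64, 125, 216, which is consecutive cubes n³ from n = 1.
Track B is 2, 7, 9, 16, 25, 41, which is each term equals the sum of the previous two.
Track C is 74, 93, 112, 131, 150, 169, which is arithmetic with common difference +19.
Term 19 comes from track A (its 7th entry): 343.
Position 20 → track B, term 7 = 66.
Position 21 falls in track C as its term 7, giving 188.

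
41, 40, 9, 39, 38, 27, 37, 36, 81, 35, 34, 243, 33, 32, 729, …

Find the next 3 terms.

Positions follow the repeating pattern AAB; grouping by letter gives 2 tracks.
Stream A is 41, 40, 39, 38, 37, 36, 35, 34, 33, 32, which is arithmetic, step −1.
Stream B is 9, 27, 81, 243, 729, which is geometric, ×3 each step.
Term 16 comes from stream A (its 11th entry): 31.
Position 17 falls in stream A as its term 12, giving 30.
The 18th slot belongs to stream B; its 6th term is 2187.

31, 30, 2187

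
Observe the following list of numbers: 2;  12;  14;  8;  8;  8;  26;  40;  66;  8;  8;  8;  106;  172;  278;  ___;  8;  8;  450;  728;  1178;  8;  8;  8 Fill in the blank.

8

Reading positions in blocks of 6 reveals the pattern AAABBB — 2 tracks woven together.
Track A is 2, 12, 14, 26, 40, 66, 106, 172, 278, 450, 728, 1178, which is a Fibonacci-like recurrence a_n = a_{n-1} + a_{n-2}.
Track B is 8, 8, 8, 8, 8, 8, ?, 8, 8, 8, 8, 8, which is always 8.
Filling track B at index 7 by its rule yields 8.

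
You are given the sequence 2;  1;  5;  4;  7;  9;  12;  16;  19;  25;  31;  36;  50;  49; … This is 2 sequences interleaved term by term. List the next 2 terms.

Odd-indexed and even-indexed terms follow separate rules.
Stream A: 2, 5, 7, 12, 19, 31, 50. Each term equals the sum of the previous two.
Stream B: 1, 4, 9, 16, 25, 36, 49. Perfect squares starting at 1².
Position 15 falls in stream A as its term 8, giving 81.
The 16th slot belongs to stream B; its 8th term is 64.

81, 64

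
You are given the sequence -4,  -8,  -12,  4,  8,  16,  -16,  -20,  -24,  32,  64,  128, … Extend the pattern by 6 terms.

The slot pattern repeats as AAABBB (period 6), so there are 2 interleaved tracks.
Track A: -4, -8, -12, -16, -20, -24 (arithmetic with common difference −4).
Track B: 4, 8, 16, 32, 64, 128 (powers of 2).
Position 13 → track A, term 7 = -28.
Position 14 falls in track A as its term 8, giving -32.
Term 15 comes from track A (its 9th entry): -36.
The 16th slot belongs to track B; its 7th term is 256.
Position 17 falls in track B as its term 8, giving 512.
The 18th slot belongs to track B; its 9th term is 1024.

-28, -32, -36, 256, 512, 1024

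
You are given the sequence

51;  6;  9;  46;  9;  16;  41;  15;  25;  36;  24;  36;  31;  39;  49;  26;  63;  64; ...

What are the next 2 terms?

Split by position mod 3 into 3 tracks.
Stream A: 51, 46, 41, 36, 31, 26 — arithmetic, step −5.
Stream B: 6, 9, 15, 24, 39, 63 — Fibonacci-style (each term is the sum of the two before it).
Stream C: 9, 16, 25, 36, 49, 64 — consecutive squares n² from n = 3.
The 19th slot belongs to stream A; its 7th term is 21.
Position 20 falls in stream B as its term 7, giving 102.

21, 102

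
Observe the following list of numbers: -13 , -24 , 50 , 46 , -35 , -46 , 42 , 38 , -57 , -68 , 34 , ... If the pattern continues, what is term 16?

22

Reading positions in blocks of 4 reveals the pattern AABB — 2 tracks woven together.
Subsequence A: -13, -24, -35, -46, -57, -68. Arithmetic, step −11.
Subsequence B: 50, 46, 42, 38, 34. Linear: a_n = 54 − 4·n.
Position 16 falls in subsequence B as its term 8, giving 22.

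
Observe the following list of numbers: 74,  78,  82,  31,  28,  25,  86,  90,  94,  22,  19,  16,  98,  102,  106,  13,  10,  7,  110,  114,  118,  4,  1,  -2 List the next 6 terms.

122, 126, 130, -5, -8, -11

The slot pattern repeats as AAABBB (period 6), so there are 2 interleaved tracks.
Track A: 74, 78, 82, 86, 90, 94, 98, 102, 106, 110, 114, 118 (arithmetic with common difference +4).
Track B: 31, 28, 25, 22, 19, 16, 13, 10, 7, 4, 1, -2 (subtracting 3 each time).
Position 25 falls in track A as its term 13, giving 122.
Position 26 falls in track A as its term 14, giving 126.
Position 27 falls in track A as its term 15, giving 130.
Position 28 falls in track B as its term 13, giving -5.
Position 29 → track B, term 14 = -8.
Position 30 → track B, term 15 = -11.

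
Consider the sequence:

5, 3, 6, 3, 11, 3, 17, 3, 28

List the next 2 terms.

Split by position mod 2 into 2 tracks.
Track A: 5, 6, 11, 17, 28. Each term equals the sum of the previous two.
Track B: 3, 3, 3, 3. Always 3.
The 10th slot belongs to track B; its 5th term is 3.
The 11th slot belongs to track A; its 6th term is 45.

3, 45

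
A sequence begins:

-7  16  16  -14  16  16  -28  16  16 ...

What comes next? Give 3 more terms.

Reading positions in blocks of 3 reveals the pattern ABB — 2 tracks woven together.
Stream A: -7, -14, -28. A geometric progression (common ratio 2).
Stream B: 16, 16, 16, 16, 16, 16. Constant 16.
Term 10 comes from stream A (its 4th entry): -56.
Position 11 falls in stream B as its term 7, giving 16.
The 12th slot belongs to stream B; its 8th term is 16.

-56, 16, 16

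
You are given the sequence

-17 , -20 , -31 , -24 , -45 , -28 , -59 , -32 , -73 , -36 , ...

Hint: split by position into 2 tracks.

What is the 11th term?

-87

The terms cycle through 2 interleaved subsequences.
Subsequence A: -17, -31, -45, -59, -73 — arithmetic, step −14.
Subsequence B: -20, -24, -28, -32, -36 — arithmetic with common difference −4.
Term 11 comes from subsequence A (its 6th entry): -87.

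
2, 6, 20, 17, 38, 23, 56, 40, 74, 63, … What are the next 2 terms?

Odd-indexed and even-indexed terms follow separate rules.
Track A: 2, 20, 38, 56, 74. Adding 18 each time.
Track B: 6, 17, 23, 40, 63. Each term equals the sum of the previous two.
Position 11 falls in track A as its term 6, giving 92.
Term 12 comes from track B (its 6th entry): 103.

92, 103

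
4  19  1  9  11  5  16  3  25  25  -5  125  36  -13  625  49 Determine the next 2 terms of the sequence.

Read the sequence 3 terms at a time; column i is its own pattern.
Subsequence A is 4, 9, 16, 25, 36, 49, which is the squares 2², 3², 4², ….
Subsequence B is 19, 11, 3, -5, -13, which is arithmetic, step −8.
Subsequence C is 1, 5, 25, 125, 625, which is powers 5^0, 5^1, 5^2, ….
The 17th slot belongs to subsequence B; its 6th term is -21.
The 18th slot belongs to subsequence C; its 6th term is 3125.

-21, 3125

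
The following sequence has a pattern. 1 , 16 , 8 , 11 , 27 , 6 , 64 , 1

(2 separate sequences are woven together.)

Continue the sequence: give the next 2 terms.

Positions 1, 3, 5, … form one subsequence and positions 2, 4, 6, … form another.
Track A: 1, 8, 27, 64. The cubes 1³, 2³, 3³, ….
Track B: 16, 11, 6, 1. Arithmetic, step −5.
Position 9 → track A, term 5 = 125.
Position 10 → track B, term 5 = -4.

125, -4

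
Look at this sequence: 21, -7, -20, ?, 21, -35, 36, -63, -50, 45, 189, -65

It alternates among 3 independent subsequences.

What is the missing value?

Taking every 3rd term gives 3 separate tracks.
Subsequence A = 21, ?, 36, 45: triangular numbers starting at T_6.
Subsequence B = -7, 21, -63, 189: geometric with ratio -3.
Subsequence C = -20, -35, -50, -65: subtracting 15 each time.
The gap is subsequence A's term 2; the rule gives 28.

28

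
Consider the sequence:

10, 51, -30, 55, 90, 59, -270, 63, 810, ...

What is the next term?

Odd-indexed and even-indexed terms follow separate rules.
Track A: 10, -30, 90, -270, 810. Multiplying by -3 each time.
Track B: 51, 55, 59, 63. Adding 4 each time.
Position 10 → track B, term 5 = 67.

67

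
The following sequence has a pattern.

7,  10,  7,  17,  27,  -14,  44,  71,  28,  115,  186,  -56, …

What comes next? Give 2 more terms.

301, 487

Reading positions in blocks of 3 reveals the pattern AAB — 2 tracks woven together.
Track A: 7, 10, 17, 27, 44, 71, 115, 186 (Fibonacci-style (each term is the sum of the two before it)).
Track B: 7, -14, 28, -56 (geometric, ×-2 each step).
Position 13 → track A, term 9 = 301.
The 14th slot belongs to track A; its 10th term is 487.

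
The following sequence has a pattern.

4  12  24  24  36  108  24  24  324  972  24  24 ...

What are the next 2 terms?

Positions follow the repeating pattern AABB; grouping by letter gives 2 tracks.
Track A: 4, 12, 36, 108, 324, 972 (geometric, ×3 each step).
Track B: 24, 24, 24, 24, 24, 24 (constant 24).
Term 13 comes from track A (its 7th entry): 2916.
The 14th slot belongs to track A; its 8th term is 8748.

2916, 8748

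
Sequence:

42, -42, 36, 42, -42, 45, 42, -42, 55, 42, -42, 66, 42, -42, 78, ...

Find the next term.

The slot pattern repeats as AAB (period 3), so there are 2 interleaved tracks.
Subsequence A: 42, -42, 42, -42, 42, -42, 42, -42, 42, -42 (the oscillation 42·(−1)^(n+1)).
Subsequence B: 36, 45, 55, 66, 78 (triangular numbers starting at T_8).
Term 16 comes from subsequence A (its 11th entry): 42.

42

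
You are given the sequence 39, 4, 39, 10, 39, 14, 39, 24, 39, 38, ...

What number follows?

39

Taking every 2nd term gives 2 separate tracks.
Subsequence A: 39, 39, 39, 39, 39 (constant 39).
Subsequence B: 4, 10, 14, 24, 38 (each term equals the sum of the previous two).
Term 11 comes from subsequence A (its 6th entry): 39.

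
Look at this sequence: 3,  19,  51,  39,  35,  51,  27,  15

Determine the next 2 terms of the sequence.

67, 83

Reading positions in blocks of 4 reveals the pattern AABB — 2 tracks woven together.
Stream A is 3, 19, 35, 51, which is linear: a_n = -13 + 16·n.
Stream B is 51, 39, 27, 15, which is arithmetic with common difference −12.
Position 9 → stream A, term 5 = 67.
Position 10 → stream A, term 6 = 83.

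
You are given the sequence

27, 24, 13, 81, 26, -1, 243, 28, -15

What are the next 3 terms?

729, 30, -29

The terms cycle through 3 interleaved subsequences.
Stream A = 27, 81, 243: powers of 3.
Stream B = 24, 26, 28: adding 2 each time.
Stream C = 13, -1, -15: arithmetic, step −14.
The 10th slot belongs to stream A; its 4th term is 729.
The 11th slot belongs to stream B; its 4th term is 30.
The 12th slot belongs to stream C; its 4th term is -29.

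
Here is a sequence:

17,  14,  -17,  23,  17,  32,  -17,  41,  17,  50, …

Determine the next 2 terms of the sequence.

-17, 59

Odd-indexed and even-indexed terms follow separate rules.
Subsequence A = 17, -17, 17, -17, 17: the oscillation 17·(−1)^(n+1).
Subsequence B = 14, 23, 32, 41, 50: arithmetic with common difference +9.
Term 11 comes from subsequence A (its 6th entry): -17.
The 12th slot belongs to subsequence B; its 6th term is 59.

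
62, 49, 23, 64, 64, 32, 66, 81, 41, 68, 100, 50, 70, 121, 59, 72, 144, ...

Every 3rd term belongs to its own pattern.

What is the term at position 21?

Split by position mod 3: positions 1, 4, 7, … form one track, and each other residue class forms its own.
Stream A: 62, 64, 66, 68, 70, 72. Adding 2 each time.
Stream B: 49, 64, 81, 100, 121, 144. Consecutive squares n² from n = 7.
Stream C: 23, 32, 41, 50, 59. Arithmetic with common difference +9.
Term 21 comes from stream C (its 7th entry): 77.

77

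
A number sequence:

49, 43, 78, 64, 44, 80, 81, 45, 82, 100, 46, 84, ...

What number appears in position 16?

Split by position mod 3 into 3 tracks.
Track A: 49, 64, 81, 100 — the squares 7², 8², 9², ….
Track B: 43, 44, 45, 46 — linear: a_n = 42 + n.
Track C: 78, 80, 82, 84 — linear: a_n = 76 + 2·n.
Term 16 comes from track A (its 6th entry): 144.

144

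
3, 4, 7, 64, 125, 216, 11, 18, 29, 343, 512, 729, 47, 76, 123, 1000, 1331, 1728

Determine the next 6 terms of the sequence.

Positions follow the repeating pattern AAABBB; grouping by letter gives 2 tracks.
Stream A: 3, 4, 7, 11, 18, 29, 47, 76, 123 — Fibonacci-style (each term is the sum of the two before it).
Stream B: 64, 125, 216, 343, 512, 729, 1000, 1331, 1728 — consecutive cubes n³ from n = 4.
The 19th slot belongs to stream A; its 10th term is 199.
The 20th slot belongs to stream A; its 11th term is 322.
Position 21 → stream A, term 12 = 521.
The 22nd slot belongs to stream B; its 10th term is 2197.
Position 23 → stream B, term 11 = 2744.
Position 24 → stream B, term 12 = 3375.

199, 322, 521, 2197, 2744, 3375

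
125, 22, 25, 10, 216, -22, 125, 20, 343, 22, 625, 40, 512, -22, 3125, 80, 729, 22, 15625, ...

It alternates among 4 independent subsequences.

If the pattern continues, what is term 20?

The terms cycle through 4 interleaved subsequences.
Stream A: 125, 216, 343, 512, 729 — the cubes 5³, 6³, 7³, ….
Stream B: 22, -22, 22, -22, 22 — alternating ±22.
Stream C: 25, 125, 625, 3125, 15625 — powers of 5.
Stream D: 10, 20, 40, 80 — geometric, ×2 each step.
The 20th slot belongs to stream D; its 5th term is 160.

160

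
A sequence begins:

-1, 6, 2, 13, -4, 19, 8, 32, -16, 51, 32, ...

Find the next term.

Split by position mod 2 into 2 tracks.
Track A: -1, 2, -4, 8, -16, 32 — multiplying by -2 each time.
Track B: 6, 13, 19, 32, 51 — each term equals the sum of the previous two.
Position 12 falls in track B as its term 6, giving 83.

83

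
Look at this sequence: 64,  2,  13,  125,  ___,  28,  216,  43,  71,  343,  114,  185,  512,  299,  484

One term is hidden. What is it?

15

The slot pattern repeats as ABB (period 3), so there are 2 interleaved tracks.
Subsequence A: 64, 125, 216, 343, 512. The cubes 4³, 5³, 6³, ….
Subsequence B: 2, 13, ?, 28, 43, 71, 114, 185, 299, 484. Fibonacci-style (each term is the sum of the two before it).
Filling subsequence B at index 3 by its rule yields 15.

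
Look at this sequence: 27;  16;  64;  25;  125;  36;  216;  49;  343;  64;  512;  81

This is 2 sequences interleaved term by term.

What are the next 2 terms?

729, 100

Positions 1, 3, 5, … form one subsequence and positions 2, 4, 6, … form another.
Stream A: 27, 64, 125, 216, 343, 512 — perfect cubes starting at 3³.
Stream B: 16, 25, 36, 49, 64, 81 — the squares 4², 5², 6², ….
Term 13 comes from stream A (its 7th entry): 729.
The 14th slot belongs to stream B; its 7th term is 100.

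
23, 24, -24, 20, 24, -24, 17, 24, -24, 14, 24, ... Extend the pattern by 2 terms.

Reading positions in blocks of 3 reveals the pattern ABB — 2 tracks woven together.
Stream A is 23, 20, 17, 14, which is arithmetic, step −3.
Stream B is 24, -24, 24, -24, 24, -24, 24, which is the oscillation 24·(−1)^(n+1).
Position 12 falls in stream B as its term 8, giving -24.
Position 13 falls in stream A as its term 5, giving 11.

-24, 11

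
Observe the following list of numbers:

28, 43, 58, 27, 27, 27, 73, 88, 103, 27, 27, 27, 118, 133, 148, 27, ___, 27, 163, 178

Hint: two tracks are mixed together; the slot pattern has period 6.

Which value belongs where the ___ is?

27

Reading positions in blocks of 6 reveals the pattern AAABBB — 2 tracks woven together.
Track A = 28, 43, 58, 73, 88, 103, 118, 133, 148, 163, 178: linear: a_n = 13 + 15·n.
Track B = 27, 27, 27, 27, 27, 27, 27, ?, 27: always 27.
So the missing entry in track B is 27.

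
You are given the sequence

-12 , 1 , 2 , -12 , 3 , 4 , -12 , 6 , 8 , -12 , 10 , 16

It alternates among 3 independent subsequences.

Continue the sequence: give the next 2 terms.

-12, 15

Taking every 3rd term gives 3 separate tracks.
Subsequence A is -12, -12, -12, -12, which is constant -12.
Subsequence B is 1, 3, 6, 10, which is the triangular numbers T_1, T_2, ….
Subsequence C is 2, 4, 8, 16, which is powers of 2.
Position 13 falls in subsequence A as its term 5, giving -12.
Position 14 falls in subsequence B as its term 5, giving 15.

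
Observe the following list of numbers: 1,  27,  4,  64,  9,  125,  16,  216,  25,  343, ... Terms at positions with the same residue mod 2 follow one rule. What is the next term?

36

Positions 1, 3, 5, … form one subsequence and positions 2, 4, 6, … form another.
Stream A is 1, 4, 9, 16, 25, which is perfect squares starting at 1².
Stream B is 27, 64, 125, 216, 343, which is perfect cubes starting at 3³.
Position 11 → stream A, term 6 = 36.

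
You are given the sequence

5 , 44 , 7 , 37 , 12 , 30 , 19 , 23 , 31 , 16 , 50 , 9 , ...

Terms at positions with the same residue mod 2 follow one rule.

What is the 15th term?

Odd-indexed and even-indexed terms follow separate rules.
Track A = 5, 7, 12, 19, 31, 50: each term equals the sum of the previous two.
Track B = 44, 37, 30, 23, 16, 9: arithmetic, step −7.
Position 15 falls in track A as its term 8, giving 131.

131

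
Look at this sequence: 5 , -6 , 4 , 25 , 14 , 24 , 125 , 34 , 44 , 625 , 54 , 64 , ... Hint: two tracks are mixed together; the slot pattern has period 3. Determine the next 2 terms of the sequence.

The slot pattern repeats as ABB (period 3), so there are 2 interleaved tracks.
Track A: 5, 25, 125, 625 (powers 5^1, 5^2, 5^3, …).
Track B: -6, 4, 14, 24, 34, 44, 54, 64 (linear: a_n = -16 + 10·n).
Term 13 comes from track A (its 5th entry): 3125.
Position 14 falls in track B as its term 9, giving 74.

3125, 74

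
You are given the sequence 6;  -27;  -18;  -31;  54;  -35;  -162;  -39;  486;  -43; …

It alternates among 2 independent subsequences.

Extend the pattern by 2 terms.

-1458, -47

Split by position mod 2 into 2 tracks.
Stream A: 6, -18, 54, -162, 486. Geometric with ratio -3.
Stream B: -27, -31, -35, -39, -43. Linear: a_n = -23 − 4·n.
The 11th slot belongs to stream A; its 6th term is -1458.
Position 12 falls in stream B as its term 6, giving -47.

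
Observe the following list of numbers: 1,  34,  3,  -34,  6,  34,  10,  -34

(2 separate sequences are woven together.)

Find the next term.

15

Split by position mod 2 into 2 tracks.
Subsequence A: 1, 3, 6, 10. The triangular numbers T_1, T_2, ….
Subsequence B: 34, -34, 34, -34. Oscillating between 34 and -34.
The 9th slot belongs to subsequence A; its 5th term is 15.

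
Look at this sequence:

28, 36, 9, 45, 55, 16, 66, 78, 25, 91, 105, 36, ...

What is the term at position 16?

The slot pattern repeats as AAB (period 3), so there are 2 interleaved tracks.
Stream A is 28, 36, 45, 55, 66, 78, 91, 105, which is triangular numbers n(n+1)/2 for n = 7, 8, ….
Stream B is 9, 16, 25, 36, which is the squares 3², 4², 5², ….
Term 16 comes from stream A (its 11th entry): 153.

153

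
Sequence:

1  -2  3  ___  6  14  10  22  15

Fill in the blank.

Positions 1, 3, 5, … form one subsequence and positions 2, 4, 6, … form another.
Track A = 1, 3, 6, 10, 15: triangular numbers starting at T_1.
Track B = -2, ?, 14, 22: arithmetic with common difference +8.
So the missing entry in track B is 6.

6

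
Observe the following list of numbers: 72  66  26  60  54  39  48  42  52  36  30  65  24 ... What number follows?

Positions follow the repeating pattern AAB; grouping by letter gives 2 tracks.
Track A: 72, 66, 60, 54, 48, 42, 36, 30, 24 — arithmetic, step −6.
Track B: 26, 39, 52, 65 — arithmetic, step +13.
The 14th slot belongs to track A; its 10th term is 18.

18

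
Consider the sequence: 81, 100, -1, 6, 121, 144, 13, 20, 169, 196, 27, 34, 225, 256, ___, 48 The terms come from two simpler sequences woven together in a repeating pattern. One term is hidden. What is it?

Positions follow the repeating pattern AABB; grouping by letter gives 2 tracks.
Track A is 81, 100, 121, 144, 169, 196, 225, 256, which is perfect squares starting at 9².
Track B is -1, 6, 13, 20, 27, 34, ?, 48, which is adding 7 each time.
Track B's pattern makes the blank 41.

41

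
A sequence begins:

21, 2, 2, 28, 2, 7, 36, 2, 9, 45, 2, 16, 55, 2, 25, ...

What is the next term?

The terms cycle through 3 interleaved subsequences.
Track A is 21, 28, 36, 45, 55, which is triangular numbers n(n+1)/2 for n = 6, 7, ….
Track B is 2, 2, 2, 2, 2, which is always 2.
Track C is 2, 7, 9, 16, 25, which is a Fibonacci-like recurrence a_n = a_{n-1} + a_{n-2}.
Position 16 falls in track A as its term 6, giving 66.

66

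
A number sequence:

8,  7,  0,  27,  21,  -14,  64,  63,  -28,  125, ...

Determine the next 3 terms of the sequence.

The terms cycle through 3 interleaved subsequences.
Track A is 8, 27, 64, 125, which is perfect cubes starting at 2³.
Track B is 7, 21, 63, which is geometric, ×3 each step.
Track C is 0, -14, -28, which is arithmetic, step −14.
Position 11 falls in track B as its term 4, giving 189.
Position 12 → track C, term 4 = -42.
Position 13 → track A, term 5 = 216.

189, -42, 216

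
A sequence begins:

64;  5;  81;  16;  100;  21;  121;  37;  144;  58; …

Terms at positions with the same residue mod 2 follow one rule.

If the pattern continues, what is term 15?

225

Positions 1, 3, 5, … form one subsequence and positions 2, 4, 6, … form another.
Track A: 64, 81, 100, 121, 144 — consecutive squares n² from n = 8.
Track B: 5, 16, 21, 37, 58 — a Fibonacci-like recurrence a_n = a_{n-1} + a_{n-2}.
Position 15 falls in track A as its term 8, giving 225.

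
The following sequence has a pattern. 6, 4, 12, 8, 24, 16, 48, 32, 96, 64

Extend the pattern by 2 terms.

The terms cycle through 2 interleaved subsequences.
Track A is 6, 12, 24, 48, 96, which is geometric, ×2 each step.
Track B is 4, 8, 16, 32, 64, which is successive powers of 2.
Term 11 comes from track A (its 6th entry): 192.
Term 12 comes from track B (its 6th entry): 128.

192, 128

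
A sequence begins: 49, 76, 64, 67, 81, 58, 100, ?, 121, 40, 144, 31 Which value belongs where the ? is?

The terms cycle through 2 interleaved subsequences.
Subsequence A: 49, 64, 81, 100, 121, 144. Consecutive squares n² from n = 7.
Subsequence B: 76, 67, 58, ?, 40, 31. Subtracting 9 each time.
Filling subsequence B at index 4 by its rule yields 49.

49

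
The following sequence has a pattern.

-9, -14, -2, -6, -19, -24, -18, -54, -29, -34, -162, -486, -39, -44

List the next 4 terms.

The slot pattern repeats as AABB (period 4), so there are 2 interleaved tracks.
Track A: -9, -14, -19, -24, -29, -34, -39, -44 (subtracting 5 each time).
Track B: -2, -6, -18, -54, -162, -486 (geometric with ratio 3).
Term 15 comes from track B (its 7th entry): -1458.
The 16th slot belongs to track B; its 8th term is -4374.
Position 17 falls in track A as its term 9, giving -49.
Position 18 falls in track A as its term 10, giving -54.

-1458, -4374, -49, -54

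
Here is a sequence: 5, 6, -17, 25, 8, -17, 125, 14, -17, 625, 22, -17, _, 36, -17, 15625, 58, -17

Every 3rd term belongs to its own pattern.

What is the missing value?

3125

Taking every 3rd term gives 3 separate tracks.
Track A: 5, 25, 125, 625, ?, 15625. Powers 5^1, 5^2, 5^3, ….
Track B: 6, 8, 14, 22, 36, 58. Each term equals the sum of the previous two.
Track C: -17, -17, -17, -17, -17, -17. Always -17.
The gap is track A's term 5; the rule gives 3125.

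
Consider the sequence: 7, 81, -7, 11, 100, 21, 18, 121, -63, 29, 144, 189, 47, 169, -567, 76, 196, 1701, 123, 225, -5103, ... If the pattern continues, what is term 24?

Taking every 3rd term gives 3 separate tracks.
Subsequence A is 7, 11, 18, 29, 47, 76, 123, which is Fibonacci-style (each term is the sum of the two before it).
Subsequence B is 81, 100, 121, 144, 169, 196, 225, which is perfect squares starting at 9².
Subsequence C is -7, 21, -63, 189, -567, 1701, -5103, which is geometric with ratio -3.
Position 24 falls in subsequence C as its term 8, giving 15309.

15309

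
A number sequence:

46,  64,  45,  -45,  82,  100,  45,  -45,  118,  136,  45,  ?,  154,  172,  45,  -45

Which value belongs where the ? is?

-45

The slot pattern repeats as AABB (period 4), so there are 2 interleaved tracks.
Track A is 46, 64, 82, 100, 118, 136, 154, 172, which is adding 18 each time.
Track B is 45, -45, 45, -45, 45, ?, 45, -45, which is alternating ±45.
Track B's pattern makes the blank -45.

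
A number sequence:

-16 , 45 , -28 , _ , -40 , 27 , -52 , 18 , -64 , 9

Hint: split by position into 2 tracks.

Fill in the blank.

Taking every 2nd term gives 2 separate tracks.
Stream A: -16, -28, -40, -52, -64 (linear: a_n = -4 − 12·n).
Stream B: 45, ?, 27, 18, 9 (arithmetic, step −9).
Filling stream B at index 2 by its rule yields 36.

36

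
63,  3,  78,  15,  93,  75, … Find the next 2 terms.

The terms cycle through 2 interleaved subsequences.
Track A = 63, 78, 93: arithmetic, step +15.
Track B = 3, 15, 75: geometric, ×5 each step.
Term 7 comes from track A (its 4th entry): 108.
Position 8 falls in track B as its term 4, giving 375.

108, 375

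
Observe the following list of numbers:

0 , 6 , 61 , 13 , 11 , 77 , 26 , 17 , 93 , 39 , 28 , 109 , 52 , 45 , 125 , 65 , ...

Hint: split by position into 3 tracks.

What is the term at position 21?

157

Split by position mod 3: positions 1, 4, 7, … form one track, and each other residue class forms its own.
Track A: 0, 13, 26, 39, 52, 65 — linear: a_n = -13 + 13·n.
Track B: 6, 11, 17, 28, 45 — a Fibonacci-like recurrence a_n = a_{n-1} + a_{n-2}.
Track C: 61, 77, 93, 109, 125 — linear: a_n = 45 + 16·n.
Position 21 → track C, term 7 = 157.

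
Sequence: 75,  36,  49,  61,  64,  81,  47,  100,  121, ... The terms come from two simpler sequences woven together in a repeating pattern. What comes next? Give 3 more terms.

33, 144, 169

Reading positions in blocks of 3 reveals the pattern ABB — 2 tracks woven together.
Track A = 75, 61, 47: arithmetic, step −14.
Track B = 36, 49, 64, 81, 100, 121: consecutive squares n² from n = 6.
Term 10 comes from track A (its 4th entry): 33.
Term 11 comes from track B (its 7th entry): 144.
Position 12 → track B, term 8 = 169.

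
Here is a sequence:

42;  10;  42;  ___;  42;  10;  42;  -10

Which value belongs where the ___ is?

-10

Positions 1, 3, 5, … form one subsequence and positions 2, 4, 6, … form another.
Subsequence A is 42, 42, 42, 42, which is constant 42.
Subsequence B is 10, ?, 10, -10, which is the oscillation 10·(−1)^(n+1).
Subsequence B's pattern makes the blank -10.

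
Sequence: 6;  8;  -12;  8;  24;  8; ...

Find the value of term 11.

-192

Split by position mod 2 into 2 tracks.
Track A is 6, -12, 24, which is multiplying by -2 each time.
Track B is 8, 8, 8, which is always 8.
The 11th slot belongs to track A; its 6th term is -192.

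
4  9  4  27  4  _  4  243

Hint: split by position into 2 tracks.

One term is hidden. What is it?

81

Odd-indexed and even-indexed terms follow separate rules.
Track A = 4, 4, 4, 4: constant 4.
Track B = 9, 27, ?, 243: powers 3^2, 3^3, 3^4, ….
So the missing entry in track B is 81.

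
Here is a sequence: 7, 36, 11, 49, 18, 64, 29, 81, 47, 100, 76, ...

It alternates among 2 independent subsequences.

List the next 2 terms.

121, 123

The terms cycle through 2 interleaved subsequences.
Stream A: 7, 11, 18, 29, 47, 76 (Fibonacci-style (each term is the sum of the two before it)).
Stream B: 36, 49, 64, 81, 100 (the squares 6², 7², 8², …).
Position 12 falls in stream B as its term 6, giving 121.
The 13th slot belongs to stream A; its 7th term is 123.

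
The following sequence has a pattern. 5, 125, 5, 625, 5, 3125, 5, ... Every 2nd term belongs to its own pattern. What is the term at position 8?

Positions 1, 3, 5, … form one subsequence and positions 2, 4, 6, … form another.
Subsequence A = 5, 5, 5, 5: constant 5.
Subsequence B = 125, 625, 3125: successive powers of 5.
Position 8 falls in subsequence B as its term 4, giving 15625.

15625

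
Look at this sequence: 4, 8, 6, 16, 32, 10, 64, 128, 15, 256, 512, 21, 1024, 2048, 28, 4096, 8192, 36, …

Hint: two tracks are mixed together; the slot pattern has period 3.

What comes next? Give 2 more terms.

Reading positions in blocks of 3 reveals the pattern AAB — 2 tracks woven together.
Track A is 4, 8, 16, 32, 64, 128, 256, 512, 1024, 2048, 4096, 8192, which is powers 2^2, 2^3, 2^4, ….
Track B is 6, 10, 15, 21, 28, 36, which is triangular numbers starting at T_3.
Position 19 falls in track A as its term 13, giving 16384.
Position 20 → track A, term 14 = 32768.

16384, 32768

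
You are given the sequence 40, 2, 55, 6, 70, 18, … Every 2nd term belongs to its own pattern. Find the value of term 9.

100

Odd-indexed and even-indexed terms follow separate rules.
Stream A: 40, 55, 70 — arithmetic, step +15.
Stream B: 2, 6, 18 — geometric, ×3 each step.
Term 9 comes from stream A (its 5th entry): 100.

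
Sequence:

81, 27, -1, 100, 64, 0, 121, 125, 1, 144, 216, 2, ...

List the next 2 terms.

Taking every 3rd term gives 3 separate tracks.
Subsequence A: 81, 100, 121, 144 (perfect squares starting at 9²).
Subsequence B: 27, 64, 125, 216 (perfect cubes starting at 3³).
Subsequence C: -1, 0, 1, 2 (arithmetic with common difference +1).
Position 13 falls in subsequence A as its term 5, giving 169.
The 14th slot belongs to subsequence B; its 5th term is 343.

169, 343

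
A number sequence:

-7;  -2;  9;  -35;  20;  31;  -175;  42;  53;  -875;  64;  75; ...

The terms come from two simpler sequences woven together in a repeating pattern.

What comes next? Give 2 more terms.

Positions follow the repeating pattern ABB; grouping by letter gives 2 tracks.
Stream A: -7, -35, -175, -875 — geometric with ratio 5.
Stream B: -2, 9, 20, 31, 42, 53, 64, 75 — linear: a_n = -13 + 11·n.
Position 13 → stream A, term 5 = -4375.
Position 14 → stream B, term 9 = 86.

-4375, 86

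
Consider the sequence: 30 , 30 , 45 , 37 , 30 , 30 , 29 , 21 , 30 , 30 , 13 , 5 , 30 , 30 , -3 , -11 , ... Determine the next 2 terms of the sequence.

30, 30

Reading positions in blocks of 4 reveals the pattern AABB — 2 tracks woven together.
Track A: 30, 30, 30, 30, 30, 30, 30, 30 — always 30.
Track B: 45, 37, 29, 21, 13, 5, -3, -11 — arithmetic, step −8.
Position 17 → track A, term 9 = 30.
Term 18 comes from track A (its 10th entry): 30.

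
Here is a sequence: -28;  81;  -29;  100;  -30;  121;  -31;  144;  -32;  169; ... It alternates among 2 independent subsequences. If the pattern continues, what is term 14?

Odd-indexed and even-indexed terms follow separate rules.
Track A is -28, -29, -30, -31, -32, which is linear: a_n = -27 − n.
Track B is 81, 100, 121, 144, 169, which is consecutive squares n² from n = 9.
Term 14 comes from track B (its 7th entry): 225.

225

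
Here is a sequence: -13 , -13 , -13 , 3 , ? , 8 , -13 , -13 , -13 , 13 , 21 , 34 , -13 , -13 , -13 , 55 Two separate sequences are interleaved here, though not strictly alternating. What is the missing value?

Positions follow the repeating pattern AAABBB; grouping by letter gives 2 tracks.
Subsequence A: -13, -13, -13, -13, -13, -13, -13, -13, -13. The constant sequence -13.
Subsequence B: 3, ?, 8, 13, 21, 34, 55. Each term equals the sum of the previous two.
Subsequence B's pattern makes the blank 5.

5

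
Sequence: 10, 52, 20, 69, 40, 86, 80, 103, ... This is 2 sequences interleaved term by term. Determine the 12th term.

Positions 1, 3, 5, … form one subsequence and positions 2, 4, 6, … form another.
Track A = 10, 20, 40, 80: geometric with ratio 2.
Track B = 52, 69, 86, 103: adding 17 each time.
The 12th slot belongs to track B; its 6th term is 137.

137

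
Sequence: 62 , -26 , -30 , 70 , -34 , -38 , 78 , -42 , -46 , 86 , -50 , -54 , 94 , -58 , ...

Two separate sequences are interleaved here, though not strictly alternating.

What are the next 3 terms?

Positions follow the repeating pattern ABB; grouping by letter gives 2 tracks.
Stream A is 62, 70, 78, 86, 94, which is arithmetic, step +8.
Stream B is -26, -30, -34, -38, -42, -46, -50, -54, -58, which is linear: a_n = -22 − 4·n.
Position 15 falls in stream B as its term 10, giving -62.
Position 16 falls in stream A as its term 6, giving 102.
Position 17 falls in stream B as its term 11, giving -66.

-62, 102, -66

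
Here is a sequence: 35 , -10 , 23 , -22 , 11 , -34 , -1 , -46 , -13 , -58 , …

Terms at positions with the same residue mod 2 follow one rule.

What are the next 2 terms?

Positions 1, 3, 5, … form one subsequence and positions 2, 4, 6, … form another.
Track A = 35, 23, 11, -1, -13: arithmetic, step −12.
Track B = -10, -22, -34, -46, -58: subtracting 12 each time.
Position 11 → track A, term 6 = -25.
Position 12 falls in track B as its term 6, giving -70.

-25, -70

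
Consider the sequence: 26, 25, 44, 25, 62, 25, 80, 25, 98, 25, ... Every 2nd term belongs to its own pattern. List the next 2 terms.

Taking every 2nd term gives 2 separate tracks.
Track A = 26, 44, 62, 80, 98: adding 18 each time.
Track B = 25, 25, 25, 25, 25: the constant sequence 25.
Term 11 comes from track A (its 6th entry): 116.
The 12th slot belongs to track B; its 6th term is 25.

116, 25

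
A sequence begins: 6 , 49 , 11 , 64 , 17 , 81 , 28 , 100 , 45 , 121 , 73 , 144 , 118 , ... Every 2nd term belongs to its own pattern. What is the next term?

169

Split by position mod 2 into 2 tracks.
Track A: 6, 11, 17, 28, 45, 73, 118 (a Fibonacci-like recurrence a_n = a_{n-1} + a_{n-2}).
Track B: 49, 64, 81, 100, 121, 144 (consecutive squares n² from n = 7).
Position 14 → track B, term 7 = 169.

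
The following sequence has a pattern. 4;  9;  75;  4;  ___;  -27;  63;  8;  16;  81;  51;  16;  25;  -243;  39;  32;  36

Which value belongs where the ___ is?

The terms cycle through 4 interleaved subsequences.
Subsequence A: 4, ?, 16, 25, 36 (the squares 2², 3², 4², …).
Subsequence B: 9, -27, 81, -243 (geometric with ratio -3).
Subsequence C: 75, 63, 51, 39 (arithmetic with common difference −12).
Subsequence D: 4, 8, 16, 32 (powers of 2).
The gap is subsequence A's term 2; the rule gives 9.

9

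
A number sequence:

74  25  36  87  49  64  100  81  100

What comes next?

The slot pattern repeats as ABB (period 3), so there are 2 interleaved tracks.
Stream A: 74, 87, 100 — adding 13 each time.
Stream B: 25, 36, 49, 64, 81, 100 — consecutive squares n² from n = 5.
Position 10 falls in stream A as its term 4, giving 113.

113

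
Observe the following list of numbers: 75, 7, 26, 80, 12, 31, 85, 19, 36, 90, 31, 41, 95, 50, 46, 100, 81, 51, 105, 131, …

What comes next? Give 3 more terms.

Split by position mod 3 into 3 tracks.
Track A is 75, 80, 85, 90, 95, 100, 105, which is linear: a_n = 70 + 5·n.
Track B is 7, 12, 19, 31, 50, 81, 131, which is a Fibonacci-like recurrence a_n = a_{n-1} + a_{n-2}.
Track C is 26, 31, 36, 41, 46, 51, which is arithmetic, step +5.
Term 21 comes from track C (its 7th entry): 56.
The 22nd slot belongs to track A; its 8th term is 110.
Position 23 falls in track B as its term 8, giving 212.

56, 110, 212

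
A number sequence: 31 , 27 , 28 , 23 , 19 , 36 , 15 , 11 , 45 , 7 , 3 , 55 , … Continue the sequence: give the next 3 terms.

-1, -5, 66

The slot pattern repeats as AAB (period 3), so there are 2 interleaved tracks.
Track A = 31, 27, 23, 19, 15, 11, 7, 3: subtracting 4 each time.
Track B = 28, 36, 45, 55: the triangular numbers T_7, T_8, ….
The 13th slot belongs to track A; its 9th term is -1.
Term 14 comes from track A (its 10th entry): -5.
Position 15 → track B, term 5 = 66.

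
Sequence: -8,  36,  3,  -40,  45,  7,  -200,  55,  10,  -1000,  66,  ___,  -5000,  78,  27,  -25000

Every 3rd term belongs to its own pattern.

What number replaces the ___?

Taking every 3rd term gives 3 separate tracks.
Subsequence A = -8, -40, -200, -1000, -5000, -25000: a geometric progression (common ratio 5).
Subsequence B = 36, 45, 55, 66, 78: the triangular numbers T_8, T_9, ….
Subsequence C = 3, 7, 10, ?, 27: a Fibonacci-like recurrence a_n = a_{n-1} + a_{n-2}.
So the missing entry in subsequence C is 17.

17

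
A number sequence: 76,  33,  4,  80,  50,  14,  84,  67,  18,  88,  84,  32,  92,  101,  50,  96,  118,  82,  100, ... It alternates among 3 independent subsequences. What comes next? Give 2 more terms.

135, 132

Split by position mod 3: positions 1, 4, 7, … form one track, and each other residue class forms its own.
Track A = 76, 80, 84, 88, 92, 96, 100: adding 4 each time.
Track B = 33, 50, 67, 84, 101, 118: linear: a_n = 16 + 17·n.
Track C = 4, 14, 18, 32, 50, 82: a Fibonacci-like recurrence a_n = a_{n-1} + a_{n-2}.
The 20th slot belongs to track B; its 7th term is 135.
Position 21 → track C, term 7 = 132.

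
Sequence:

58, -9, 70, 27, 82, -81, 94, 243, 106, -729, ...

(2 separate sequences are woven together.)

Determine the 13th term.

130

Taking every 2nd term gives 2 separate tracks.
Track A is 58, 70, 82, 94, 106, which is linear: a_n = 46 + 12·n.
Track B is -9, 27, -81, 243, -729, which is geometric with ratio -3.
The 13th slot belongs to track A; its 7th term is 130.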